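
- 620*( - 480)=297600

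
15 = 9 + 6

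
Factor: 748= 2^2 * 11^1 * 17^1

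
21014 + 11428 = 32442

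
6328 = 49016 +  - 42688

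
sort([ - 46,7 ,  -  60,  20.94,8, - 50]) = [-60, - 50,  -  46,7,8,20.94]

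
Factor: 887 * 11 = 9757 = 11^1 * 887^1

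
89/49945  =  89/49945 = 0.00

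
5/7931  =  5/7931 = 0.00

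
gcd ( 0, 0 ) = 0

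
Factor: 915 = 3^1*5^1*61^1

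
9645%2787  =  1284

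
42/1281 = 2/61  =  0.03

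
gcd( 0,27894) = 27894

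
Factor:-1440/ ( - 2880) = 2^( - 1)=1/2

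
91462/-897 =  -91462/897 = -101.96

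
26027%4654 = 2757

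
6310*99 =624690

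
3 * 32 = 96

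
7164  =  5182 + 1982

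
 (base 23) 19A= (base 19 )215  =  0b1011101010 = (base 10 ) 746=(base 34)lw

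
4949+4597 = 9546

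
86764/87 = 86764/87 = 997.29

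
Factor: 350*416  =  145600  =  2^6*5^2*7^1*13^1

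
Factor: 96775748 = 2^2*24193937^1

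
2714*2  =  5428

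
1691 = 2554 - 863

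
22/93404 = 11/46702 = 0.00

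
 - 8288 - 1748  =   - 10036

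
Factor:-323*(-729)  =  3^6 * 17^1*19^1 =235467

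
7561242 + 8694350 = 16255592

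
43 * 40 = 1720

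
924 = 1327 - 403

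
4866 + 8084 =12950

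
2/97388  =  1/48694=0.00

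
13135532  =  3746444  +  9389088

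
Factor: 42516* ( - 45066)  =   - 2^3*3^3 * 7^1* 29^1 * 37^1 *1181^1 = -  1916026056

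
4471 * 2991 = 13372761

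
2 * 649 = 1298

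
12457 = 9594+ 2863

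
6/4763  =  6/4763= 0.00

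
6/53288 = 3/26644=0.00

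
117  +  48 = 165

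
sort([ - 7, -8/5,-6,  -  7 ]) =[ - 7 , - 7, - 6, - 8/5 ]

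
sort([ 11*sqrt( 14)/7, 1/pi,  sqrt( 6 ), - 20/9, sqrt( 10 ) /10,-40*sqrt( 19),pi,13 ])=[ - 40*sqrt ( 19), - 20/9,sqrt(10 ) /10, 1/pi, sqrt(6 ), pi, 11*sqrt ( 14) /7, 13 ] 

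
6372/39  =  163 + 5/13 = 163.38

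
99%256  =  99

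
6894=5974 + 920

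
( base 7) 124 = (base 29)29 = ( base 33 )21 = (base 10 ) 67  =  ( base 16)43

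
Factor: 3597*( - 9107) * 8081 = - 264716420199   =  -  3^1*7^1*11^1*109^1 * 1301^1*8081^1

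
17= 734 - 717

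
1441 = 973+468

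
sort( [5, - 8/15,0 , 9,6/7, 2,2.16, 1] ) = [ - 8/15,0, 6/7,1,2,  2.16,5,9]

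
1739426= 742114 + 997312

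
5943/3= 1981  =  1981.00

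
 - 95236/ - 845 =95236/845 = 112.71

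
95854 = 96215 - 361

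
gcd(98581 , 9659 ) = 1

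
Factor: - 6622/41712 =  - 301/1896 = - 2^(-3)*3^( - 1)*7^1*43^1*79^ ( - 1)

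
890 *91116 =81093240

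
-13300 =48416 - 61716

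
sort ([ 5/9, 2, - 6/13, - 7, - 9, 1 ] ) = [  -  9, - 7, - 6/13, 5/9,1, 2]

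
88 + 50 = 138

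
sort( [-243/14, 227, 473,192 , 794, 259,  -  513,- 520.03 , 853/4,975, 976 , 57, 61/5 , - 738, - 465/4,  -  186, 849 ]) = [ - 738, - 520.03, - 513, - 186, - 465/4, - 243/14,61/5, 57 , 192,853/4,227, 259,  473,794, 849,975 , 976]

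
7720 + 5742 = 13462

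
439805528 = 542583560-102778032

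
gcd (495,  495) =495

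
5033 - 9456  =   - 4423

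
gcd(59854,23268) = 2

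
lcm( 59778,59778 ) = 59778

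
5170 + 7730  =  12900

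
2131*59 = 125729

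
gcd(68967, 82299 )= 3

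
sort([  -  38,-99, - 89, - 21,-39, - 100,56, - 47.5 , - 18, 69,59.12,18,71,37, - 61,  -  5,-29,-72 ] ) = [ - 100,  -  99, - 89, - 72, - 61, - 47.5, - 39, - 38, - 29, - 21, - 18, - 5, 18, 37,56,  59.12,  69,71 ]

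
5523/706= 7+581/706 = 7.82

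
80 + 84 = 164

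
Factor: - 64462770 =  - 2^1 *3^3*5^1 * 271^1 * 881^1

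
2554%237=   184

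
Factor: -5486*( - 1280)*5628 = 2^11*3^1*5^1*7^1*13^1 * 67^1*211^1 = 39520266240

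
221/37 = 221/37 = 5.97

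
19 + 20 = 39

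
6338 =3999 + 2339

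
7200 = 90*80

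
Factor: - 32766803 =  - 17^1*1927459^1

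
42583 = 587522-544939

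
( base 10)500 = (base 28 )ho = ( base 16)1f4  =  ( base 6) 2152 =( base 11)415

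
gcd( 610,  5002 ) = 122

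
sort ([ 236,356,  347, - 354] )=[ - 354,  236,  347,  356] 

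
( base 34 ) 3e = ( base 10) 116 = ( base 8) 164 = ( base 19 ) 62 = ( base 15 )7b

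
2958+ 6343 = 9301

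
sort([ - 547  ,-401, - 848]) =[-848,- 547, -401 ]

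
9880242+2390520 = 12270762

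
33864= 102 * 332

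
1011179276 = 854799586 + 156379690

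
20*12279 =245580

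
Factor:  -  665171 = - 13^1*19^1*2693^1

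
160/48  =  3+1/3 =3.33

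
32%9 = 5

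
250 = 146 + 104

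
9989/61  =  9989/61 =163.75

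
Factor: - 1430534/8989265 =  - 2^1 * 5^( - 1 )*7^1 * 61^( - 1 ) * 29473^( - 1) * 102181^1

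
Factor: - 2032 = - 2^4*127^1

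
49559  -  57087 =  - 7528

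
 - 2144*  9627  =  -20640288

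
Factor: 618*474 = 292932 = 2^2 * 3^2*79^1*103^1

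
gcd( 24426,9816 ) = 6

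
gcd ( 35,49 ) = 7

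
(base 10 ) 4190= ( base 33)3RW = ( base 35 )3EP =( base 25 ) 6HF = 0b1000001011110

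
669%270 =129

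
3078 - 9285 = -6207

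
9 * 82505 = 742545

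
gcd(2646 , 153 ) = 9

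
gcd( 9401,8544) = 1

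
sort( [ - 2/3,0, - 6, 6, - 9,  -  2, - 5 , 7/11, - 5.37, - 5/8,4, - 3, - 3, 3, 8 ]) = [ - 9,  -  6, - 5.37, - 5,- 3 ,-3, - 2, - 2/3, - 5/8, 0,7/11, 3,4, 6 , 8 ]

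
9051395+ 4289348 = 13340743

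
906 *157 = 142242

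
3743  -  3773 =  - 30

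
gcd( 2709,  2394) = 63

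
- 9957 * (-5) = 49785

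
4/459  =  4/459 = 0.01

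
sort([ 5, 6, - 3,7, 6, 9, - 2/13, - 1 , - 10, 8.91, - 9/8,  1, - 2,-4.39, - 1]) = [- 10, - 4.39, - 3,-2, - 9/8, - 1, - 1, - 2/13 , 1,  5, 6,6, 7,  8.91,9] 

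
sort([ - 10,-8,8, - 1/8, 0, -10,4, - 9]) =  [ - 10,  -  10,-9, - 8, - 1/8, 0, 4, 8] 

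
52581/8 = 6572 + 5/8=6572.62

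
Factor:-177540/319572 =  - 3^( - 2)*5^1 = - 5/9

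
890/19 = 46 + 16/19 = 46.84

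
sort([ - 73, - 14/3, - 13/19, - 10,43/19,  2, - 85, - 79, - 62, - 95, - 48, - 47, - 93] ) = [-95, - 93, - 85,  -  79, - 73, - 62, - 48,-47, - 10,-14/3, - 13/19,2, 43/19] 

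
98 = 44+54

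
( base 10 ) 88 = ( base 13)6a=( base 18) 4g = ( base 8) 130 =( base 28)34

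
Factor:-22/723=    - 2^1 * 3^( - 1 ) * 11^1* 241^( -1) 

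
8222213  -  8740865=  -  518652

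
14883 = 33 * 451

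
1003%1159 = 1003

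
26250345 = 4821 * 5445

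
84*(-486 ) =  - 40824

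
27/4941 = 1/183 = 0.01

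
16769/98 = 16769/98 = 171.11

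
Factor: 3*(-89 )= -267 = -3^1*89^1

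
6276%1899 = 579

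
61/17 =3 + 10/17 = 3.59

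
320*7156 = 2289920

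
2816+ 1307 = 4123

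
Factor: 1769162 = 2^1 * 911^1* 971^1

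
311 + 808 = 1119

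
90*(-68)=-6120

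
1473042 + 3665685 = 5138727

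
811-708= 103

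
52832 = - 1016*( - 52) 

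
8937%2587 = 1176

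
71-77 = -6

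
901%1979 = 901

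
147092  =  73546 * 2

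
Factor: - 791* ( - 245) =193795 = 5^1*7^3  *  113^1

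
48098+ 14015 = 62113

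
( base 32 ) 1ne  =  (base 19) 4H7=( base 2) 11011101110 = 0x6EE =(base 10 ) 1774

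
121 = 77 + 44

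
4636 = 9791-5155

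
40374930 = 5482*7365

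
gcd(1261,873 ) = 97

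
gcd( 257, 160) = 1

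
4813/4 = 4813/4 = 1203.25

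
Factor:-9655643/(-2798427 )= 3^(-1 ) * 17^1*47^( - 1)*89^( - 1)*223^(-1 )*567979^1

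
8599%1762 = 1551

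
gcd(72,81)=9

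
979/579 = 979/579=   1.69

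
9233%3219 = 2795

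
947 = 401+546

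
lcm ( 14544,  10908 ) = 43632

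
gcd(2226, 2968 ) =742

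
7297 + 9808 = 17105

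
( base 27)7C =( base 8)311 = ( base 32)69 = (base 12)149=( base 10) 201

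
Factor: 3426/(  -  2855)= -6/5 = - 2^1*3^1*5^( - 1) 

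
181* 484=87604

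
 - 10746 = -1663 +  - 9083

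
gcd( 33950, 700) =350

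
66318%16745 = 16083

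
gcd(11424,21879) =51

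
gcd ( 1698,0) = 1698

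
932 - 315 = 617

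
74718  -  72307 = 2411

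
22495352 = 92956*242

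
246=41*6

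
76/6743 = 76/6743 = 0.01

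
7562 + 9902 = 17464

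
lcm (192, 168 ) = 1344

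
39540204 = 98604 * 401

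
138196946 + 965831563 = 1104028509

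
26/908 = 13/454= 0.03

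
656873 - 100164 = 556709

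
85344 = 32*2667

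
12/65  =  12/65 = 0.18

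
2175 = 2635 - 460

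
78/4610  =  39/2305 = 0.02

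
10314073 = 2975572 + 7338501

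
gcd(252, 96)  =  12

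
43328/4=10832 = 10832.00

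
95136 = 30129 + 65007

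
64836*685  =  44412660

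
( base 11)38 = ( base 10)41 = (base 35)16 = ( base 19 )23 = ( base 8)51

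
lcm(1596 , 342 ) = 4788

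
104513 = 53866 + 50647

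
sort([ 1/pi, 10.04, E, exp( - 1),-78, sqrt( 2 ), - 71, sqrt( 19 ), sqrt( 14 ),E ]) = [ - 78,- 71,1/pi , exp ( - 1),sqrt( 2 ),E,E,sqrt (14),sqrt ( 19) , 10.04] 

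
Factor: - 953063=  - 757^1*1259^1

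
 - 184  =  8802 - 8986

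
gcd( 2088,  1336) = 8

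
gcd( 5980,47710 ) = 130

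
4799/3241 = 4799/3241  =  1.48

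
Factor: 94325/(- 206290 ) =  - 385/842 = - 2^( -1)*5^1*7^1*11^1*421^ ( - 1) 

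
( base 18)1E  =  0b100000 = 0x20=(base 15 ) 22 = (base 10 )32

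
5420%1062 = 110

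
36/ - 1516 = - 1 + 370/379 = - 0.02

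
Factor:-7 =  - 7^1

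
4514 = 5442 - 928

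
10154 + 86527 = 96681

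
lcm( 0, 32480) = 0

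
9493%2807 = 1072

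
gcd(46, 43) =1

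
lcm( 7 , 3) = 21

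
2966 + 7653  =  10619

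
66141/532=66141/532 = 124.33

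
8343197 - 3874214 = 4468983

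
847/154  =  11/2 = 5.50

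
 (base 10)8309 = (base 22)H3F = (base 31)8k1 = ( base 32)83l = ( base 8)20165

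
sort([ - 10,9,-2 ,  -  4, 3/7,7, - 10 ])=[-10  , - 10, - 4  , - 2, 3/7, 7,9]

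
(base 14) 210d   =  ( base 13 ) 2793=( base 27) 7M0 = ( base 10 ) 5697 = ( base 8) 13101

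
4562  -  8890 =-4328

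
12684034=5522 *2297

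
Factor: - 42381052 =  - 2^2 *7^1*1513609^1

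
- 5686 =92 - 5778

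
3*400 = 1200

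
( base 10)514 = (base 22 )118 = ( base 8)1002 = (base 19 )181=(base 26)jk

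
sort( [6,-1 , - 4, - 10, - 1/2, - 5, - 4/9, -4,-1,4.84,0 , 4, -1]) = [-10, - 5, - 4, - 4,-1, - 1 , - 1, - 1/2 , - 4/9, 0,4,4.84,  6] 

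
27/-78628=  -1 + 78601/78628 = -  0.00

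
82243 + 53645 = 135888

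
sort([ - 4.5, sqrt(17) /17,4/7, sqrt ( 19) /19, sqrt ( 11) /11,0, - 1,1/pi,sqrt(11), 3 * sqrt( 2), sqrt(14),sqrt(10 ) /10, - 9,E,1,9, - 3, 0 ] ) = [ - 9, - 4.5, - 3,  -  1,0,0, sqrt( 19)/19,sqrt(17 )/17,sqrt( 11 ) /11, sqrt( 10 ) /10,1/pi,4/7,1,E,sqrt (11),  sqrt(14 ),3* sqrt( 2),9]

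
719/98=7+33/98 = 7.34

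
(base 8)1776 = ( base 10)1022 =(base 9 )1355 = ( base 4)33332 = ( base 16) 3FE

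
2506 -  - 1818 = 4324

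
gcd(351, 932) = 1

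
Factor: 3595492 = 2^2*898873^1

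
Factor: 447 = 3^1 * 149^1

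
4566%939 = 810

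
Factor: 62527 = 31^1*2017^1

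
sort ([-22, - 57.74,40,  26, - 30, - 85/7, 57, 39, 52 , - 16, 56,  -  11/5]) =[ - 57.74, - 30, - 22  , - 16, - 85/7,-11/5, 26, 39, 40,52, 56, 57] 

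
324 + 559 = 883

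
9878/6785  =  9878/6785 = 1.46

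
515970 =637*810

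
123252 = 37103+86149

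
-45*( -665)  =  29925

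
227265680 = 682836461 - 455570781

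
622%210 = 202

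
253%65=58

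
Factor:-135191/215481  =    -  3^ (-1)*7^1*89^1 *331^ ( - 1) = -623/993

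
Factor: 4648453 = 587^1*7919^1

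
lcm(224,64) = 448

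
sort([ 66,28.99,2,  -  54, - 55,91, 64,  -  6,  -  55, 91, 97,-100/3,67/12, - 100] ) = [ - 100,-55, - 55, - 54, - 100/3, - 6, 2, 67/12, 28.99,64, 66, 91 , 91 , 97] 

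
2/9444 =1/4722 = 0.00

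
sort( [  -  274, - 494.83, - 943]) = [ - 943,-494.83, - 274] 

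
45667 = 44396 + 1271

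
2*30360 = 60720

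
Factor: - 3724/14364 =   -  3^(  -  3)*7^1 =-7/27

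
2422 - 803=1619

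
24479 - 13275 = 11204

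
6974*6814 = 47520836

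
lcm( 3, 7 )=21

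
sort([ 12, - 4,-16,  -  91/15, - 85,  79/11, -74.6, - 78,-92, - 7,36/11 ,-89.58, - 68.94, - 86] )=[-92 ,-89.58, -86, - 85, - 78,-74.6, - 68.94, -16,-7, - 91/15, - 4 , 36/11,  79/11,12]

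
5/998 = 5/998 = 0.01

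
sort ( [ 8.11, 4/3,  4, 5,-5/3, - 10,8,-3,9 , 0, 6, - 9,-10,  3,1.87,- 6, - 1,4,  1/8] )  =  [-10, -10, -9, - 6,-3, - 5/3, - 1,  0,1/8,  4/3,1.87, 3,  4,4,5,  6, 8,  8.11 , 9 ]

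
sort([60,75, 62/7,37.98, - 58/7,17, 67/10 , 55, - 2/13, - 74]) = [ -74, - 58/7  ,  -  2/13,  67/10,62/7,17,37.98, 55, 60,  75]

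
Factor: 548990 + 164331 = 7^1*181^1*563^1 = 713321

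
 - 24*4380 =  -105120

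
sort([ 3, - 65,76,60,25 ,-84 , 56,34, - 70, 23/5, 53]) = [  -  84, - 70, - 65,3, 23/5, 25, 34,53, 56, 60,76 ] 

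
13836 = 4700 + 9136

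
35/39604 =35/39604 = 0.00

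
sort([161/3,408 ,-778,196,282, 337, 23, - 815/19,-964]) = [-964,-778, -815/19,23,161/3 , 196,282, 337,408] 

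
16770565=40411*415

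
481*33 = 15873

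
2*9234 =18468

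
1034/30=517/15 =34.47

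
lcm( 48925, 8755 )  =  831725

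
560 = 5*112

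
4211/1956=4211/1956 = 2.15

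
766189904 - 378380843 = 387809061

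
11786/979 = 12 + 38/979 = 12.04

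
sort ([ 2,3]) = [2,3] 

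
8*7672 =61376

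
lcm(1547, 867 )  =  78897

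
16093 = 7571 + 8522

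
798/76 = 21/2 = 10.50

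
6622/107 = 61+95/107 = 61.89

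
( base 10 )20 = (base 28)k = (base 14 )16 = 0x14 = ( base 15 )15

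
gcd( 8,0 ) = 8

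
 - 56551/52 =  - 56551/52  =  -1087.52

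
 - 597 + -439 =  - 1036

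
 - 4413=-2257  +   - 2156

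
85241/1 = 85241 = 85241.00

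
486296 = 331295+155001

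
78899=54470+24429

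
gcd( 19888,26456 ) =8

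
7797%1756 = 773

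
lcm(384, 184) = 8832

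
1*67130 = 67130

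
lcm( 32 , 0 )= 0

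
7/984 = 7/984 = 0.01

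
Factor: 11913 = 3^1*11^1*19^2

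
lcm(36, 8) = 72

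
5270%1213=418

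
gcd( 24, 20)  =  4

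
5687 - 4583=1104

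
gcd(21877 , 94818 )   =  1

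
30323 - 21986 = 8337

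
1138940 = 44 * 25885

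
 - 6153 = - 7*879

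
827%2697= 827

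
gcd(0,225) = 225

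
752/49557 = 752/49557 = 0.02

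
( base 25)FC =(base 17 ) 15d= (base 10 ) 387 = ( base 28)dn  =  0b110000011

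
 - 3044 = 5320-8364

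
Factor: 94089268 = 2^2 * 7^1*13^1  *258487^1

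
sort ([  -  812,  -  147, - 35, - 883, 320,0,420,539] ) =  [ - 883, -812,  -  147 , - 35 , 0,320, 420, 539 ]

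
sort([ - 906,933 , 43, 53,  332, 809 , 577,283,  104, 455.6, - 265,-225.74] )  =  [ - 906, - 265, - 225.74,43, 53, 104,283,332, 455.6, 577, 809, 933]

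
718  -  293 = 425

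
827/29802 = 827/29802 = 0.03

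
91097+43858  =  134955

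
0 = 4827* 0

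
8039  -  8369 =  - 330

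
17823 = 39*457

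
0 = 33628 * 0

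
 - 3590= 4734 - 8324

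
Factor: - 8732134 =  -2^1*19^1*23^1*97^1 * 103^1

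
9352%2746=1114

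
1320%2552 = 1320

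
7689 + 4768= 12457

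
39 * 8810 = 343590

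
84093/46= 1828  +  5/46 = 1828.11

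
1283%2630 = 1283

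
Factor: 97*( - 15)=-3^1*5^1* 97^1  =  -1455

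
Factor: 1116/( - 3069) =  - 2^2*11^(  -  1 )  =  - 4/11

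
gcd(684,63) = 9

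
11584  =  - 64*( - 181)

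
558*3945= 2201310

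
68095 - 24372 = 43723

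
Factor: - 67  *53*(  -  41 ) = 41^1*53^1 * 67^1 = 145591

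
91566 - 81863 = 9703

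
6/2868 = 1/478 = 0.00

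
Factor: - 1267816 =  - 2^3*11^1*14407^1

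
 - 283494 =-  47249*6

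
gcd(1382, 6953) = 1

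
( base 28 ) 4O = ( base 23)5L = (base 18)7a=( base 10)136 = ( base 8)210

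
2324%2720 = 2324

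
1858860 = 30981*60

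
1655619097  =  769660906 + 885958191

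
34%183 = 34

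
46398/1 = 46398= 46398.00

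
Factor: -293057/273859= - 173^( - 1 )*227^1*1291^1*1583^( - 1)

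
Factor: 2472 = 2^3*3^1*103^1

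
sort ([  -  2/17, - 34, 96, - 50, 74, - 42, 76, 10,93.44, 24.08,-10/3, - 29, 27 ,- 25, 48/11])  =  [ - 50, - 42,  -  34, - 29, - 25, - 10/3, - 2/17,48/11, 10, 24.08,  27, 74, 76, 93.44, 96]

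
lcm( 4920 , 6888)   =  34440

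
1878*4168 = 7827504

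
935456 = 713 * 1312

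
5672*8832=50095104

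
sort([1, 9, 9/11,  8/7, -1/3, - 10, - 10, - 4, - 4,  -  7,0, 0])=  [ - 10,  -  10, - 7,-4, - 4, - 1/3, 0,  0 , 9/11,1, 8/7 , 9] 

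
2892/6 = 482=482.00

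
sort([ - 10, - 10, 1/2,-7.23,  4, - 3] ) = [-10,  -  10, -7.23, - 3 , 1/2,  4 ] 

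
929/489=929/489=1.90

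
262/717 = 262/717  =  0.37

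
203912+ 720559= 924471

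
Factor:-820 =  - 2^2*5^1*41^1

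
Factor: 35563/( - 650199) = - 53/969 = - 3^( - 1) * 17^ (  -  1)*19^( - 1)* 53^1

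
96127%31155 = 2662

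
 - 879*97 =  - 85263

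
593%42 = 5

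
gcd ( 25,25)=25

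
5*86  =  430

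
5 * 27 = 135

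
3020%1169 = 682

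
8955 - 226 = 8729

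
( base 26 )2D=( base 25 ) 2F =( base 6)145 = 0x41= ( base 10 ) 65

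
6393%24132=6393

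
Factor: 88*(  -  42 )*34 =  - 125664 = - 2^5*3^1*7^1*11^1*17^1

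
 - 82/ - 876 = 41/438 = 0.09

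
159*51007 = 8110113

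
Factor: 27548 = 2^2*71^1*97^1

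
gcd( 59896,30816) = 8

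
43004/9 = 4778  +  2/9= 4778.22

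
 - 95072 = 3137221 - 3232293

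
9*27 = 243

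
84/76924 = 21/19231 = 0.00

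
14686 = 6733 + 7953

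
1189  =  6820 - 5631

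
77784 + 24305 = 102089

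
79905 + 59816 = 139721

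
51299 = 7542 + 43757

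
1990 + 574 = 2564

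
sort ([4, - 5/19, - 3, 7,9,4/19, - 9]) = [ - 9,-3, - 5/19, 4/19, 4 , 7,9 ]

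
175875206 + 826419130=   1002294336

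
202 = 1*202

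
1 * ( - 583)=- 583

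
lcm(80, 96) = 480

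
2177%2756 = 2177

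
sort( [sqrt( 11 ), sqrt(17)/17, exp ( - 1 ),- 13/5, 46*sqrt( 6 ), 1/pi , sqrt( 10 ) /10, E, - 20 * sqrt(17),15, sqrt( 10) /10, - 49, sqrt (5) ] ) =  [ - 20*sqrt( 17 ), - 49, - 13/5, sqrt ( 17) /17,sqrt( 10 )/10, sqrt( 10 ) /10, 1/pi,exp (-1 ), sqrt(5 ),E, sqrt(  11),15, 46 * sqrt (6) ]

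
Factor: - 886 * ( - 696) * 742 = 2^5 *3^1*7^1* 29^1*53^1 * 443^1 = 457558752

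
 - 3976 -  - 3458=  - 518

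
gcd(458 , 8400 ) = 2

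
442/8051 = 442/8051 = 0.05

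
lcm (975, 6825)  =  6825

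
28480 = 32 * 890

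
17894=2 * 8947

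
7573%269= 41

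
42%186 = 42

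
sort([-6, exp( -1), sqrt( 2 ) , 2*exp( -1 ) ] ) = [-6,exp( - 1), 2 *exp(-1), sqrt( 2 )]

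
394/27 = 14 + 16/27 = 14.59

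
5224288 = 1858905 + 3365383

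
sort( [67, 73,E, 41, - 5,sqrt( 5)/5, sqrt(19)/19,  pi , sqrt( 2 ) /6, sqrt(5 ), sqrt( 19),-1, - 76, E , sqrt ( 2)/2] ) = [-76,-5,  -  1, sqrt(19 ) /19,sqrt(2)/6 , sqrt(5)/5, sqrt (2)/2, sqrt(5), E, E, pi,sqrt(19 ),41, 67,73]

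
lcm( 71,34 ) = 2414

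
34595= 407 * 85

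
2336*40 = 93440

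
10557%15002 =10557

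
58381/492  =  58381/492 = 118.66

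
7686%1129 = 912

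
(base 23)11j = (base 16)23B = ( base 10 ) 571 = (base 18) 1dd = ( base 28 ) KB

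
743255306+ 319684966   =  1062940272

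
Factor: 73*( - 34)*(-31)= 76942 = 2^1 * 17^1*31^1*73^1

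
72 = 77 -5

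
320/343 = 320/343 = 0.93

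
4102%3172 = 930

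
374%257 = 117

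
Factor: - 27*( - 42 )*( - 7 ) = - 7938 = - 2^1*3^4*7^2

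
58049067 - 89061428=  - 31012361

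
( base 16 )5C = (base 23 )40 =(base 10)92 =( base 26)3e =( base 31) 2U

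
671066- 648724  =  22342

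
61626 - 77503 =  - 15877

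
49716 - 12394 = 37322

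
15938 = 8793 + 7145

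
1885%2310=1885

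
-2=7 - 9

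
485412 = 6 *80902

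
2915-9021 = -6106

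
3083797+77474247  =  80558044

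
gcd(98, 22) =2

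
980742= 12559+968183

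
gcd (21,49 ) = 7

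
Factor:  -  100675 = - 5^2 * 4027^1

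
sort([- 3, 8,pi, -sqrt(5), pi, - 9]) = [ - 9 , -3,-sqrt(5 ),pi,pi,8 ]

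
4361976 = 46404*94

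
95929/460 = 95929/460 = 208.54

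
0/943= 0 = 0.00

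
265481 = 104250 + 161231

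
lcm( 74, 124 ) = 4588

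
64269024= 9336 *6884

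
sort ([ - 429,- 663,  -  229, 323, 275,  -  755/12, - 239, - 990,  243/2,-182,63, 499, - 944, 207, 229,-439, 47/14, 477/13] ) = [ - 990,  -  944, - 663, - 439,- 429,  -  239, - 229,  -  182, - 755/12,47/14,477/13,63,243/2, 207,229, 275 , 323, 499 ]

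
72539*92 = 6673588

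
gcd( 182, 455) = 91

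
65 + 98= 163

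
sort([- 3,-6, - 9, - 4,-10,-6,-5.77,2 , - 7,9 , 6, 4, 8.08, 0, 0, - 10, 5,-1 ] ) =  [ - 10, - 10 ,-9, - 7 ,-6, -6,- 5.77,  -  4,-3, -1,0,0,  2,4, 5,6, 8.08, 9]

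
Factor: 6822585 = 3^2*5^1*7^1*11^2*179^1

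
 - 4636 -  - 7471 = 2835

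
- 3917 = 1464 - 5381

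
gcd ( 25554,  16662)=6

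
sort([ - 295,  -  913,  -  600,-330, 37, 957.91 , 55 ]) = [  -  913, - 600, - 330,-295 , 37 , 55,957.91]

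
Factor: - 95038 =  - 2^1*19^1*41^1*61^1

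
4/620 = 1/155 = 0.01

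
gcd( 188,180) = 4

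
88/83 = 88/83  =  1.06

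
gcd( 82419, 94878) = 3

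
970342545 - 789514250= 180828295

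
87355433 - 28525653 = 58829780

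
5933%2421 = 1091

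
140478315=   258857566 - 118379251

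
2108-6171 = -4063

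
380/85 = 4 + 8/17=4.47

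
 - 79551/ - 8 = 79551/8 = 9943.88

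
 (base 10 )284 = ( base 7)554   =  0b100011100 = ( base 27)ae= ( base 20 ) e4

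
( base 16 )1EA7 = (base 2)1111010100111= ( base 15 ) 24d2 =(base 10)7847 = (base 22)g4f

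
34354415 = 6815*5041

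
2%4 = 2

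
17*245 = 4165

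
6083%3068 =3015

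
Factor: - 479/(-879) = 3^( - 1)*293^(  -  1 ) * 479^1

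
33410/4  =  8352+ 1/2 = 8352.50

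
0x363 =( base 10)867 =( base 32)R3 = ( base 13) 519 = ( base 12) 603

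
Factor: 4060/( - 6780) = -203/339 = - 3^( - 1)*7^1*29^1*113^( - 1)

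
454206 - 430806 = 23400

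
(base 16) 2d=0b101101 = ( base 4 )231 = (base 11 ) 41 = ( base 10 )45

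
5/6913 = 5/6913 =0.00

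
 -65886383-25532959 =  - 91419342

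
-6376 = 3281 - 9657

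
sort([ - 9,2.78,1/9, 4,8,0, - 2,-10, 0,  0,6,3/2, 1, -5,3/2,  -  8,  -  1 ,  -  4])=[ -10, - 9,-8,-5, - 4, - 2, - 1,0 , 0,0,1/9,1,3/2,3/2, 2.78,4,  6,8] 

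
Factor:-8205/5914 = -2^(-1)*3^1*5^1*547^1*2957^ (-1)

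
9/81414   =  1/9046= 0.00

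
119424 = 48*2488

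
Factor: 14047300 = 2^2 * 5^2*140473^1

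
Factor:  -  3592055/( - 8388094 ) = 2^(- 1)*5^1 * 11^(- 1 )* 13^( - 1 )*139^( - 1)*211^(-1)*718411^1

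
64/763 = 64/763=0.08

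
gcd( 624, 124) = 4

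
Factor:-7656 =- 2^3 * 3^1*11^1 * 29^1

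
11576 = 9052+2524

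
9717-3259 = 6458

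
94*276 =25944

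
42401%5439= 4328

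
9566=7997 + 1569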